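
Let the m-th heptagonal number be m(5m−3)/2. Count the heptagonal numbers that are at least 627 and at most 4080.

The n-th heptagonal number is n(5n−3)/2.
Smallest index with value ≥ 627: n = 17 (giving 697).
Largest index with value ≤ 4080: n = 40 (giving 3940).
Indices 17 through 40: 24 terms.

24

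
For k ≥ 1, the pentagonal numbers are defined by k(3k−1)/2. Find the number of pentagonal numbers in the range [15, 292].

11

The n-th pentagonal number is n(3n−1)/2.
Smallest index with value ≥ 15: n = 4 (giving 22).
Largest index with value ≤ 292: n = 14 (giving 287).
Indices 4 through 14: 11 terms.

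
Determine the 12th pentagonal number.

12·(3·12 − 1)/2 = 12·35/2 = 210.

210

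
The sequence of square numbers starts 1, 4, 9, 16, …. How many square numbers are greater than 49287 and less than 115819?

118

The n-th square number is n².
Smallest index with value > 49287: n = 223 (giving 49729).
Largest index with value < 115819: n = 340 (giving 115600).
Indices 223 through 340: 118 terms.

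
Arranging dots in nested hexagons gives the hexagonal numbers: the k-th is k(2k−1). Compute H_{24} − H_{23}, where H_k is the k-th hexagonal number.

93

Consecutive hexagonal numbers differ by 4n − 3: here 4·24 − 3 = 93.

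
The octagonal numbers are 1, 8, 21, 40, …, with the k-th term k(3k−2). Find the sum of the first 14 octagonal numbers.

2835

Σ i(3i−2) = 3Σi² − 2Σi over i = 1..14.
Σi = 105 and Σi² = 1015.
3·1015 − 2·105 = 2835.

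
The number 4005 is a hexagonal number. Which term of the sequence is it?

45

Set n(2n−1) = 4005, giving 2n² − n − 4005 = 0.
The discriminant is 1 + 8·4005 = 32041, and √32041 = 179.
So n = (1 + 179) / 4 = 180/4 = 45.
Check: 45·(2·45 − 1) = 4005. ✓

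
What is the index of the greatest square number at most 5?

Solve n² ≤ 5 for integer n.
n = 2 gives 4 ≤ 5, while n = 3 gives 9 > 5; so the answer is index 2.

2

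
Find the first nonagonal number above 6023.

6069

Solve n(7n−5)/2 > 6023 for integer n.
The largest n with value ≤ 6023 is 41 (since 5781 ≤ 6023 < 6069), so the first above is n = 42, value 6069.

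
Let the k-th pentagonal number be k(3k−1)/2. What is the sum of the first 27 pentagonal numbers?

Σ i(3i−1)/2 = (3Σi² − Σi) / 2 over i = 1..27.
Σi = 378 and Σi² = 6930.
(3·6930 − 1·378) / 2 = 20412/2 = 10206.

10206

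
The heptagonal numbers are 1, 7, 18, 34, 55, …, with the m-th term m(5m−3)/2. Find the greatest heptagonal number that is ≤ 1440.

1404

Solve n(5n−3)/2 ≤ 1440 for integer n.
n = 24 gives 1404 ≤ 1440, while n = 25 gives 1525 > 1440; so the answer is 1404.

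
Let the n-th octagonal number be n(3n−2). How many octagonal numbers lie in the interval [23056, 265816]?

211

The n-th octagonal number is n(3n−2).
Smallest index with value ≥ 23056: n = 88 (giving 23056).
Largest index with value ≤ 265816: n = 298 (giving 265816).
Indices 88 through 298: 211 terms.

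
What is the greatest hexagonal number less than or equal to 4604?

4560

Solve n(2n−1) ≤ 4604 for integer n.
n = 48 gives 4560 ≤ 4604, while n = 49 gives 4753 > 4604; so the answer is 4560.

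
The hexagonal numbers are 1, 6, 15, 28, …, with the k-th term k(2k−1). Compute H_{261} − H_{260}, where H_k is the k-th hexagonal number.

1041

Consecutive hexagonal numbers differ by 4n − 3: here 4·261 − 3 = 1041.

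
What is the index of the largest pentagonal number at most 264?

Solve n(3n−1)/2 ≤ 264 for integer n.
n = 13 gives 247 ≤ 264, while n = 14 gives 287 > 264; so the answer is index 13.

13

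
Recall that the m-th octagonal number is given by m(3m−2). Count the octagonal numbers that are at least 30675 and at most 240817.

182

The n-th octagonal number is n(3n−2).
Smallest index with value ≥ 30675: n = 102 (giving 31008).
Largest index with value ≤ 240817: n = 283 (giving 239701).
Indices 102 through 283: 182 terms.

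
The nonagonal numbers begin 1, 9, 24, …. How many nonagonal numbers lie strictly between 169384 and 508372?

161

The n-th nonagonal number is n(7n−5)/2.
Smallest index with value > 169384: n = 221 (giving 170391).
Largest index with value < 508372: n = 381 (giving 507111).
Indices 221 through 381: 161 terms.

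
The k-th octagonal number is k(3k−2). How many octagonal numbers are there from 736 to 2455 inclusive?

13

The n-th octagonal number is n(3n−2).
Smallest index with value ≥ 736: n = 16 (giving 736).
Largest index with value ≤ 2455: n = 28 (giving 2296).
Indices 16 through 28: 13 terms.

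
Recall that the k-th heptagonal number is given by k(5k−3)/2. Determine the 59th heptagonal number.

8614

59·(5·59 − 3)/2 = 59·292/2 = 59·146 = 8614.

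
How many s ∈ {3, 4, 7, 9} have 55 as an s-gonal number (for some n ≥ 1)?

s = 3: P(3, 10) = 55. ✓
s = 4: P(4, 7) = 49 and P(4, 8) = 64; 55 is not s-gonal.
s = 7: P(7, 5) = 55. ✓
s = 9: P(9, 4) = 46 and P(9, 5) = 75; 55 is not s-gonal.
Hits: s ∈ {3, 7} → 2.

2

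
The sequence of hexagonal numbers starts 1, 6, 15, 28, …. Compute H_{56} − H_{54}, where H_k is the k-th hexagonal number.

438

56·(2·56 − 1) = 6216 and 54·(2·54 − 1) = 5778.
Difference: 6216 − 5778 = 438.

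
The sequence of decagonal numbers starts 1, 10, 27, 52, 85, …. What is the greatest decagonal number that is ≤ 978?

Solve n(4n−3) ≤ 978 for integer n.
n = 16 gives 976 ≤ 978, while n = 17 gives 1105 > 978; so the answer is 976.

976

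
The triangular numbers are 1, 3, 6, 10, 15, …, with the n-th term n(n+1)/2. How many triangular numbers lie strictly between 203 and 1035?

25

The n-th triangular number is n(n+1)/2.
Smallest index with value > 203: n = 20 (giving 210).
Largest index with value < 1035: n = 44 (giving 990).
Indices 20 through 44: 25 terms.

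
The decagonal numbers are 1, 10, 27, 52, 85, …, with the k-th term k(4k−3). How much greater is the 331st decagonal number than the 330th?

2641

Consecutive decagonal numbers differ by 8n − 7: here 8·331 − 7 = 2641.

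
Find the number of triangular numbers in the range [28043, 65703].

126

The n-th triangular number is n(n+1)/2.
Smallest index with value ≥ 28043: n = 237 (giving 28203).
Largest index with value ≤ 65703: n = 362 (giving 65703).
Indices 237 through 362: 126 terms.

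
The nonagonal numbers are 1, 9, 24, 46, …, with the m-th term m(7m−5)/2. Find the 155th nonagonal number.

The 155th nonagonal number is n(7n−5)/2 with n = 155.
155·(7·155 − 5)/2 = 155·1080/2 = 155·540 = 83700.

83700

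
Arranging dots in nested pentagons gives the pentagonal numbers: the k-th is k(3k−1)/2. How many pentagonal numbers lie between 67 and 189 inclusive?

5

The n-th pentagonal number is n(3n−1)/2.
Smallest index with value ≥ 67: n = 7 (giving 70).
Largest index with value ≤ 189: n = 11 (giving 176).
Indices 7 through 11: 5 terms.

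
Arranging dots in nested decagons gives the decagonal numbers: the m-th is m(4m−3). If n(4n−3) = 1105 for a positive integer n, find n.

17

Set n(4n−3) = 1105, giving 4n² − 3n − 1105 = 0.
So n = (3 + 133) / 8 = 136/8 = 17.
Check: 17·(4·17 − 3) = 1105. ✓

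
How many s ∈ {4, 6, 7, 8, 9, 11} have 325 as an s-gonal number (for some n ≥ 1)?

s = 4: P(4, 18) = 324 and P(4, 19) = 361; 325 is not s-gonal.
s = 6: P(6, 13) = 325. ✓
s = 7: P(7, 11) = 286 and P(7, 12) = 342; 325 is not s-gonal.
s = 8: P(8, 10) = 280 and P(8, 11) = 341; 325 is not s-gonal.
s = 9: P(9, 10) = 325. ✓
s = 11: P(11, 8) = 260 and P(11, 9) = 333; 325 is not s-gonal.
Hits: s ∈ {6, 9} → 2.

2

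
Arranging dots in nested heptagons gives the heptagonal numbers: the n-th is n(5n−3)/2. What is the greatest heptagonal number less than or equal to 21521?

Solve n(5n−3)/2 ≤ 21521 for integer n.
n = 93 gives 21483 ≤ 21521, while n = 94 gives 21949 > 21521; so the answer is 21483.

21483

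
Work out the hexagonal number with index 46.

4186

46·(2·46 − 1) = 46·91 = 4186.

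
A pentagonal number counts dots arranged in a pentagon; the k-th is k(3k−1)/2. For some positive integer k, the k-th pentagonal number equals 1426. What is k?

Set n(3n−1)/2 = 1426, giving 3n² − n − 2852 = 0.
The discriminant is 1 + 24·1426 = 34225, and √34225 = 185.
So n = (1 + 185) / 6 = 186/6 = 31.
Check: 31·(3·31 − 1)/2 = 1426. ✓

31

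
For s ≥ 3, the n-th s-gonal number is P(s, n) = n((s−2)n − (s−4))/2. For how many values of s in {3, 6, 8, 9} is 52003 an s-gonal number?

s = 3: P(3, 322) = 52003. ✓
s = 6: P(6, 161) = 51681 and P(6, 162) = 52326; 52003 is not s-gonal.
s = 8: P(8, 131) = 51221 and P(8, 132) = 52008; 52003 is not s-gonal.
s = 9: P(9, 122) = 51789 and P(9, 123) = 52644; 52003 is not s-gonal.
Hits: s ∈ {3} → 1.

1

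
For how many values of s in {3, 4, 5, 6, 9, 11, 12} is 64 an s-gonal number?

2

s = 3: P(3, 10) = 55 and P(3, 11) = 66; 64 is not s-gonal.
s = 4: P(4, 8) = 64. ✓
s = 5: P(5, 6) = 51 and P(5, 7) = 70; 64 is not s-gonal.
s = 6: P(6, 5) = 45 and P(6, 6) = 66; 64 is not s-gonal.
s = 9: P(9, 4) = 46 and P(9, 5) = 75; 64 is not s-gonal.
s = 11: P(11, 4) = 58 and P(11, 5) = 95; 64 is not s-gonal.
s = 12: P(12, 4) = 64. ✓
Hits: s ∈ {4, 12} → 2.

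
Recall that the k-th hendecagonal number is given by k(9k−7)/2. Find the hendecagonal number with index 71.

The 71st hendecagonal number is n(9n−7)/2 with n = 71.
71·(9·71 − 7)/2 = 71·632/2 = 71·316 = 22436.

22436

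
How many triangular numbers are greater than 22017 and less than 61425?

140

The n-th triangular number is n(n+1)/2.
Smallest index with value > 22017: n = 210 (giving 22155).
Largest index with value < 61425: n = 349 (giving 61075).
Indices 210 through 349: 140 terms.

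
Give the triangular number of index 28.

The 28th triangular number is n(n+1)/2 with n = 28.
28·29/2 = 812/2 = 406.

406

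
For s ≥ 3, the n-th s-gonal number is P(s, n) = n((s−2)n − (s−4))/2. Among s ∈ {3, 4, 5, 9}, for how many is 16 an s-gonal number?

1

s = 3: P(3, 5) = 15 and P(3, 6) = 21; 16 is not s-gonal.
s = 4: P(4, 4) = 16. ✓
s = 5: P(5, 3) = 12 and P(5, 4) = 22; 16 is not s-gonal.
s = 9: P(9, 2) = 9 and P(9, 3) = 24; 16 is not s-gonal.
Hits: s ∈ {4} → 1.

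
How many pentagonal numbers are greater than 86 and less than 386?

The n-th pentagonal number is n(3n−1)/2.
Smallest index with value > 86: n = 8 (giving 92).
Largest index with value < 386: n = 16 (giving 376).
Indices 8 through 16: 9 terms.

9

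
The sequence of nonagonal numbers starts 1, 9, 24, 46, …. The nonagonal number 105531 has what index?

Set n(7n−5)/2 = 105531, giving 7n² − 5n − 211062 = 0.
The discriminant is 25 + 56·105531 = 5909761, and √5909761 = 2431.
So n = (5 + 2431) / 14 = 2436/14 = 174.
Check: 174·(7·174 − 5)/2 = 105531. ✓

174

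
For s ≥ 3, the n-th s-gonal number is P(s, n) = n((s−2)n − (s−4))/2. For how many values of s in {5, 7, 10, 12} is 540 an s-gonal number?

2

s = 5: P(5, 19) = 532 and P(5, 20) = 590; 540 is not s-gonal.
s = 7: P(7, 15) = 540. ✓
s = 10: P(10, 12) = 540. ✓
s = 12: P(12, 10) = 460 and P(12, 11) = 561; 540 is not s-gonal.
Hits: s ∈ {7, 10} → 2.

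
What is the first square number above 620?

Solve n² > 620 for integer n.
The largest n with value ≤ 620 is 24 (since 576 ≤ 620 < 625), so the first above is n = 25, value 625.

625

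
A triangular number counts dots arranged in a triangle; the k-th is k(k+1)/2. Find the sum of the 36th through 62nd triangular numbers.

33894

Σ i(i+1)/2 = (Σi² + Σi) / 2 over i = 36..62.
Σi = 1953 − 630 = 1323 and Σi² = 81375 − 14910 = 66465.
(1·66465 + 1·1323) / 2 = 67788/2 = 33894.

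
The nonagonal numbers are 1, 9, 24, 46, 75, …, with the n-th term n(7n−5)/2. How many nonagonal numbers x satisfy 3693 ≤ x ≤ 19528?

43

The n-th nonagonal number is n(7n−5)/2.
Smallest index with value ≥ 3693: n = 33 (giving 3729).
Largest index with value ≤ 19528: n = 75 (giving 19500).
Indices 33 through 75: 43 terms.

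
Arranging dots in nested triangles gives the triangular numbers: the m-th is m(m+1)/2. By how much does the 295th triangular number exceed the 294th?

Consecutive triangular numbers differ by n: T_{295} − T_{294} = 295.

295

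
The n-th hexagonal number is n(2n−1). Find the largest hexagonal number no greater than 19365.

19110

Solve n(2n−1) ≤ 19365 for integer n.
n = 98 gives 19110 ≤ 19365, while n = 99 gives 19503 > 19365; so the answer is 19110.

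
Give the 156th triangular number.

12246

The 156th triangular number is n(n+1)/2 with n = 156.
156·157/2 = 24492/2 = 12246.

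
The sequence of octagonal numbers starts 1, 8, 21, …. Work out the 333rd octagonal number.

332001

The 333rd octagonal number is n(3n−2) with n = 333.
333·(3·333 − 2) = 333·997 = 332001.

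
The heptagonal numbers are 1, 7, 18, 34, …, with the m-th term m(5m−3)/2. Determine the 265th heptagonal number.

The 265th heptagonal number is n(5n−3)/2 with n = 265.
265·(5·265 − 3)/2 = 265·1322/2 = 265·661 = 175165.

175165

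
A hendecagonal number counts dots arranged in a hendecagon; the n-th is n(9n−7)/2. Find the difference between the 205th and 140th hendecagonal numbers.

205·(9·205 − 7)/2 = 188395 and 140·(9·140 − 7)/2 = 87710.
Difference: 188395 − 87710 = 100685.

100685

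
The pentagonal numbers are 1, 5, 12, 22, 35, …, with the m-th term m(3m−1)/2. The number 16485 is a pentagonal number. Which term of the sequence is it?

Set n(3n−1)/2 = 16485, giving 3n² − n − 32970 = 0.
So n = (1 + 629) / 6 = 630/6 = 105.
Check: 105·(3·105 − 1)/2 = 16485. ✓

105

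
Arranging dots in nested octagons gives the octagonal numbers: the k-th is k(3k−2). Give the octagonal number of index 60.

The 60th octagonal number is n(3n−2) with n = 60.
60·(3·60 − 2) = 60·178 = 10680.

10680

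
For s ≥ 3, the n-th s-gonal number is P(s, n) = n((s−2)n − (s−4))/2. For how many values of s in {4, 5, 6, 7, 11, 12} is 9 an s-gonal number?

s = 4: P(4, 3) = 9. ✓
s = 5: P(5, 2) = 5 and P(5, 3) = 12; 9 is not s-gonal.
s = 6: P(6, 2) = 6 and P(6, 3) = 15; 9 is not s-gonal.
s = 7: P(7, 2) = 7 and P(7, 3) = 18; 9 is not s-gonal.
s = 11: P(11, 1) = 1 and P(11, 2) = 11; 9 is not s-gonal.
s = 12: P(12, 1) = 1 and P(12, 2) = 12; 9 is not s-gonal.
Hits: s ∈ {4} → 1.

1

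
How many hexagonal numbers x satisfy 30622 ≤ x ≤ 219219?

The n-th hexagonal number is n(2n−1).
Smallest index with value ≥ 30622: n = 124 (giving 30628).
Largest index with value ≤ 219219: n = 331 (giving 218791).
Indices 124 through 331: 208 terms.

208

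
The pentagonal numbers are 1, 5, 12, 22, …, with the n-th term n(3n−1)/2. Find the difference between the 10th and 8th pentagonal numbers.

10·(3·10 − 1)/2 = 145 and 8·(3·8 − 1)/2 = 92.
Difference: 145 − 92 = 53.

53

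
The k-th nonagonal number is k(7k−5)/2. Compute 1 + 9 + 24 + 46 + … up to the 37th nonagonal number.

59755

Σ i(7i−5)/2 = (7Σi² − 5Σi) / 2 over i = 1..37.
Σi = 703 and Σi² = 17575.
(7·17575 − 5·703) / 2 = 119510/2 = 59755.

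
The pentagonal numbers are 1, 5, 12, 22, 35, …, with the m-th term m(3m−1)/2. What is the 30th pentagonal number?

1335

The 30th pentagonal number is n(3n−1)/2 with n = 30.
30·(3·30 − 1)/2 = 30·89/2 = 1335.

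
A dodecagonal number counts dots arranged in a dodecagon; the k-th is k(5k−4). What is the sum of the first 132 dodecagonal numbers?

3841838

Σ i(5i−4) = 5Σi² − 4Σi over i = 1..132.
Σi = 8778 and Σi² = 775390.
5·775390 − 4·8778 = 3841838.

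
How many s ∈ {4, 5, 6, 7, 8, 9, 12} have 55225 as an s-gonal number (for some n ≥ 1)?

s = 4: P(4, 235) = 55225. ✓
s = 5: P(5, 192) = 55200 and P(5, 193) = 55777; 55225 is not s-gonal.
s = 6: P(6, 166) = 54946 and P(6, 167) = 55611; 55225 is not s-gonal.
s = 7: P(7, 148) = 54538 and P(7, 149) = 55279; 55225 is not s-gonal.
s = 8: P(8, 136) = 55216 and P(8, 137) = 56033; 55225 is not s-gonal.
s = 9: P(9, 125) = 54375 and P(9, 126) = 55251; 55225 is not s-gonal.
s = 12: P(12, 105) = 54705 and P(12, 106) = 55756; 55225 is not s-gonal.
Hits: s ∈ {4} → 1.

1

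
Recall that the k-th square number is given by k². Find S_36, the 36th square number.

1296

36² = 1296.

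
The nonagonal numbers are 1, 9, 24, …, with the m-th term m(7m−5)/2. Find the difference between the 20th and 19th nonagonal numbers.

134

Consecutive nonagonal numbers differ by 7n − 6: here 7·20 − 6 = 134.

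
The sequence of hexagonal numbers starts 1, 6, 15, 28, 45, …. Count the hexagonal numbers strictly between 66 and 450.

The n-th hexagonal number is n(2n−1).
Smallest index with value > 66: n = 7 (giving 91).
Largest index with value < 450: n = 15 (giving 435).
Indices 7 through 15: 9 terms.

9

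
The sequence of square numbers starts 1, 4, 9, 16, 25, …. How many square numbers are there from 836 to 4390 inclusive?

The n-th square number is n².
Smallest index with value ≥ 836: n = 29 (giving 841).
Largest index with value ≤ 4390: n = 66 (giving 4356).
Indices 29 through 66: 38 terms.

38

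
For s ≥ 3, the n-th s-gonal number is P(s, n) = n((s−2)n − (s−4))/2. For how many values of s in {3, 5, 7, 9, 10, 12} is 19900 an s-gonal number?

s = 3: P(3, 199) = 19900. ✓
s = 5: P(5, 115) = 19780 and P(5, 116) = 20126; 19900 is not s-gonal.
s = 7: P(7, 89) = 19669 and P(7, 90) = 20115; 19900 is not s-gonal.
s = 9: P(9, 75) = 19500 and P(9, 76) = 20026; 19900 is not s-gonal.
s = 10: P(10, 70) = 19390 and P(10, 71) = 19951; 19900 is not s-gonal.
s = 12: P(12, 63) = 19593 and P(12, 64) = 20224; 19900 is not s-gonal.
Hits: s ∈ {3} → 1.

1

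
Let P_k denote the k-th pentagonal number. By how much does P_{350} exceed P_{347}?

350·(3·350 − 1)/2 = 183575 and 347·(3·347 − 1)/2 = 180440.
Difference: 183575 − 180440 = 3135.

3135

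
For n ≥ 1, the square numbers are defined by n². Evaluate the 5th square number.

5² = 25.

25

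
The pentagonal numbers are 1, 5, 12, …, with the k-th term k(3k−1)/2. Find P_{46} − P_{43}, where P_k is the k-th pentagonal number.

46·(3·46 − 1)/2 = 3151 and 43·(3·43 − 1)/2 = 2752.
Difference: 3151 − 2752 = 399.

399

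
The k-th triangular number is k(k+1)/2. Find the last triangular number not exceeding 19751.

19701

Solve n(n+1)/2 ≤ 19751 for integer n.
n = 198 gives 19701 ≤ 19751, while n = 199 gives 19900 > 19751; so the answer is 19701.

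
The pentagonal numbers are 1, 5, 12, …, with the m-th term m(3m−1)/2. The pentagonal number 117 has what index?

Set n(3n−1)/2 = 117, giving 3n² − n − 234 = 0.
The discriminant is 1 + 24·117 = 2809, and √2809 = 53.
So n = (1 + 53) / 6 = 54/6 = 9.

9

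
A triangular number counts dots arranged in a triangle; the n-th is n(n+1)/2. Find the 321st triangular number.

51681

The 321st triangular number is n(n+1)/2 with n = 321.
321·322/2 = 103362/2 = 51681.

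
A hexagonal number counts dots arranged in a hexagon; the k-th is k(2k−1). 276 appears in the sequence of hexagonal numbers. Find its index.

12

Set n(2n−1) = 276, giving 2n² − n − 276 = 0.
The discriminant is 1 + 8·276 = 2209, and √2209 = 47.
So n = (1 + 47) / 4 = 48/4 = 12.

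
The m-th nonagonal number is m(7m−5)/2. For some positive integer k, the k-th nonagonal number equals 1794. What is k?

Set n(7n−5)/2 = 1794, giving 7n² − 5n − 3588 = 0.
The discriminant is 25 + 56·1794 = 100489, and √100489 = 317.
So n = (5 + 317) / 14 = 322/14 = 23.
Check: 23·(7·23 − 5)/2 = 1794. ✓

23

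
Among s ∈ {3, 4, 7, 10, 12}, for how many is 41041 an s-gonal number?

s = 3: P(3, 286) = 41041. ✓
s = 4: P(4, 202) = 40804 and P(4, 203) = 41209; 41041 is not s-gonal.
s = 7: P(7, 128) = 40768 and P(7, 129) = 41409; 41041 is not s-gonal.
s = 10: P(10, 101) = 40501 and P(10, 102) = 41310; 41041 is not s-gonal.
s = 12: P(12, 91) = 41041. ✓
Hits: s ∈ {3, 12} → 2.

2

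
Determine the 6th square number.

The 6th square number is n² with n = 6.
6² = 36.

36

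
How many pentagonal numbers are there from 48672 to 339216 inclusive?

295

The n-th pentagonal number is n(3n−1)/2.
Smallest index with value ≥ 48672: n = 181 (giving 49051).
Largest index with value ≤ 339216: n = 475 (giving 338200).
Indices 181 through 475: 295 terms.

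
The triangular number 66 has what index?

11

Set n(n+1)/2 = 66, giving n² + n − 132 = 0.
So n = (-1 + 23) / 2 = 22/2 = 11.
Check: 11·12/2 = 66. ✓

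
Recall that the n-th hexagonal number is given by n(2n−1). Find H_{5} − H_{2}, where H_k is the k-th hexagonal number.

5·(2·5 − 1) = 45 and 2·(2·2 − 1) = 6.
Difference: 45 − 6 = 39.

39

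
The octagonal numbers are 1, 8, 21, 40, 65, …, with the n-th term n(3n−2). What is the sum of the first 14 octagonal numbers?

2835

Σ i(3i−2) = 3Σi² − 2Σi over i = 1..14.
Σi = 105 and Σi² = 1015.
3·1015 − 2·105 = 2835.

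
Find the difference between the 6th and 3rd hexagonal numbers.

6·(2·6 − 1) = 66 and 3·(2·3 − 1) = 15.
Difference: 66 − 15 = 51.

51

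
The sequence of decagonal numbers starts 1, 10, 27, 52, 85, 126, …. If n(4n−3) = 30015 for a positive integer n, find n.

Set n(4n−3) = 30015, giving 4n² − 3n − 30015 = 0.
So n = (3 + 693) / 8 = 696/8 = 87.

87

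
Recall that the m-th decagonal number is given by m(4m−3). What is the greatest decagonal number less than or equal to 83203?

82512

Solve n(4n−3) ≤ 83203 for integer n.
n = 144 gives 82512 ≤ 83203, while n = 145 gives 83665 > 83203; so the answer is 82512.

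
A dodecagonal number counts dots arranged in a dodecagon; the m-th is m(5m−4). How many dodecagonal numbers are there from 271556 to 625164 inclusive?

The n-th dodecagonal number is n(5n−4).
Smallest index with value ≥ 271556: n = 234 (giving 272844).
Largest index with value ≤ 625164: n = 354 (giving 625164).
Indices 234 through 354: 121 terms.

121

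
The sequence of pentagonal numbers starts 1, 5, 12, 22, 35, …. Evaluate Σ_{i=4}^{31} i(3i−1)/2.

Σ i(3i−1)/2 = (3Σi² − Σi) / 2 over i = 4..31.
Σi = 496 − 6 = 490 and Σi² = 10416 − 14 = 10402.
(3·10402 − 1·490) / 2 = 30716/2 = 15358.

15358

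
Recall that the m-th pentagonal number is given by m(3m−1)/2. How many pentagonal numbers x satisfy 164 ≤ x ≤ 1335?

The n-th pentagonal number is n(3n−1)/2.
Smallest index with value ≥ 164: n = 11 (giving 176).
Largest index with value ≤ 1335: n = 30 (giving 1335).
Indices 11 through 30: 20 terms.

20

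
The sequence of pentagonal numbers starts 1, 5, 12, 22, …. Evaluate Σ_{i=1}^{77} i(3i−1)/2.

Σ i(3i−1)/2 = (3Σi² − Σi) / 2 over i = 1..77.
Σi = 3003 and Σi² = 155155.
(3·155155 − 1·3003) / 2 = 462462/2 = 231231.

231231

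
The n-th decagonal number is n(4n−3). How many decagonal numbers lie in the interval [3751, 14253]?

30

The n-th decagonal number is n(4n−3).
Smallest index with value ≥ 3751: n = 31 (giving 3751).
Largest index with value ≤ 14253: n = 60 (giving 14220).
Indices 31 through 60: 30 terms.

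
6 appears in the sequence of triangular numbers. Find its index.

Set n(n+1)/2 = 6, giving n² + n − 12 = 0.
So n = (-1 + 7) / 2 = 6/2 = 3.

3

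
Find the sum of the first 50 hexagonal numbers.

Σ i(2i−1) = 2Σi² − Σi over i = 1..50.
Σi = 1275 and Σi² = 42925.
2·42925 − 1·1275 = 84575.

84575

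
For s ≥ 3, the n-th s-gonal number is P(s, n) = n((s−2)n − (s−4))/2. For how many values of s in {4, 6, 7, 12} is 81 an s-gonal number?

2

s = 4: P(4, 9) = 81. ✓
s = 6: P(6, 6) = 66 and P(6, 7) = 91; 81 is not s-gonal.
s = 7: P(7, 6) = 81. ✓
s = 12: P(12, 4) = 64 and P(12, 5) = 105; 81 is not s-gonal.
Hits: s ∈ {4, 7} → 2.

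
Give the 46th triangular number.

46·47/2 = 2162/2 = 1081.

1081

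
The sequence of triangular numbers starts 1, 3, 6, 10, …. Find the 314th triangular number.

The 314th triangular number is n(n+1)/2 with n = 314.
314·315/2 = 98910/2 = 49455.

49455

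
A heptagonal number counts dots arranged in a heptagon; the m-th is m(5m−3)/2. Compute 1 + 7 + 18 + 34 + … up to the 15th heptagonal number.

2920

Σ i(5i−3)/2 = (5Σi² − 3Σi) / 2 over i = 1..15.
Σi = 120 and Σi² = 1240.
(5·1240 − 3·120) / 2 = 5840/2 = 2920.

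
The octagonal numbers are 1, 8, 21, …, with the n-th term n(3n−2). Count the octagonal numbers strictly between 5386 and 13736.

The n-th octagonal number is n(3n−2).
Smallest index with value > 5386: n = 43 (giving 5461).
Largest index with value < 13736: n = 67 (giving 13333).
Indices 43 through 67: 25 terms.

25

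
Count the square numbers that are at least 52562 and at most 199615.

217

The n-th square number is n².
Smallest index with value ≥ 52562: n = 230 (giving 52900).
Largest index with value ≤ 199615: n = 446 (giving 198916).
Indices 230 through 446: 217 terms.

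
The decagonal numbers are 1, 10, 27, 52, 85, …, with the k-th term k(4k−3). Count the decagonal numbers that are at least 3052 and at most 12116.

The n-th decagonal number is n(4n−3).
Smallest index with value ≥ 3052: n = 28 (giving 3052).
Largest index with value ≤ 12116: n = 55 (giving 11935).
Indices 28 through 55: 28 terms.

28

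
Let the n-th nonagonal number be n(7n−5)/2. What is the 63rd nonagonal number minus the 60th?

63·(7·63 − 5)/2 = 13734 and 60·(7·60 − 5)/2 = 12450.
Difference: 13734 − 12450 = 1284.

1284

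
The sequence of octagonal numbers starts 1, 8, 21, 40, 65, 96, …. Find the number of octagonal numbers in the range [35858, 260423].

185

The n-th octagonal number is n(3n−2).
Smallest index with value ≥ 35858: n = 110 (giving 36080).
Largest index with value ≤ 260423: n = 294 (giving 258720).
Indices 110 through 294: 185 terms.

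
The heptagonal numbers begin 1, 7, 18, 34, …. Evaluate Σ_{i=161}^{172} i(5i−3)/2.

829028

Σ i(5i−3)/2 = (5Σi² − 3Σi) / 2 over i = 161..172.
Σi = 14878 − 12880 = 1998 and Σi² = 1710970 − 1378160 = 332810.
(5·332810 − 3·1998) / 2 = 1658056/2 = 829028.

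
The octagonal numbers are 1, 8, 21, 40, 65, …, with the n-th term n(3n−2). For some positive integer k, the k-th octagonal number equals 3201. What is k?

Set n(3n−2) = 3201, giving 3n² − 2n − 3201 = 0.
So n = (2 + 196) / 6 = 198/6 = 33.
Check: 33·(3·33 − 2) = 3201. ✓

33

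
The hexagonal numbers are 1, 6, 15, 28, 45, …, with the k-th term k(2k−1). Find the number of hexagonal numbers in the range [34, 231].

7

The n-th hexagonal number is n(2n−1).
Smallest index with value ≥ 34: n = 5 (giving 45).
Largest index with value ≤ 231: n = 11 (giving 231).
Indices 5 through 11: 7 terms.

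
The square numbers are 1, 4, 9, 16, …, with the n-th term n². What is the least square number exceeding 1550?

1600

Solve n² > 1550 for integer n.
The largest n with value ≤ 1550 is 39 (since 1521 ≤ 1550 < 1600), so the first above is n = 40, value 1600.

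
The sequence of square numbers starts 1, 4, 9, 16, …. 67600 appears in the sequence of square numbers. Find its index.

We need n² = 67600, so n = √67600 = 260.

260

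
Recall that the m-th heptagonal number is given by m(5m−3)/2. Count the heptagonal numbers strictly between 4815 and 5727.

4

The n-th heptagonal number is n(5n−3)/2.
Smallest index with value > 4815: n = 45 (giving 4995).
Largest index with value < 5727: n = 48 (giving 5688).
Indices 45 through 48: 4 terms.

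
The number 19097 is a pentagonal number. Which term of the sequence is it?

113

Set n(3n−1)/2 = 19097, giving 3n² − n − 38194 = 0.
The discriminant is 1 + 24·19097 = 458329, and √458329 = 677.
So n = (1 + 677) / 6 = 678/6 = 113.
Check: 113·(3·113 − 1)/2 = 19097. ✓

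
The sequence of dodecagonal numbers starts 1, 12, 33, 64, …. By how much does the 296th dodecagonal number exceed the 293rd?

296·(5·296 − 4) = 436896 and 293·(5·293 − 4) = 428073.
Difference: 436896 − 428073 = 8823.

8823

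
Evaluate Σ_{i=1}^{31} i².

Σ_{i=1}^{31} i² = 31·32·63/6 = 10416.

10416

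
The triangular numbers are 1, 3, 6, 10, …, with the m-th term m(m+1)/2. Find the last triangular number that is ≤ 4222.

4186

Solve n(n+1)/2 ≤ 4222 for integer n.
n = 91 gives 4186 ≤ 4222, while n = 92 gives 4278 > 4222; so the answer is 4186.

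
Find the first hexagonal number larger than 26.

28

Solve n(2n−1) > 26 for integer n.
The largest n with value ≤ 26 is 3 (since 15 ≤ 26 < 28), so the first above is n = 4, value 28.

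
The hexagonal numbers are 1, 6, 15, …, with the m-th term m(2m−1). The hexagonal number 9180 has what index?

68

Set n(2n−1) = 9180, giving 2n² − n − 9180 = 0.
So n = (1 + 271) / 4 = 272/4 = 68.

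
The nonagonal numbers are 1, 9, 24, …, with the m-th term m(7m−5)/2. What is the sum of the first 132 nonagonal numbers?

Σ i(7i−5)/2 = (7Σi² − 5Σi) / 2 over i = 1..132.
Σi = 8778 and Σi² = 775390.
(7·775390 − 5·8778) / 2 = 5383840/2 = 2691920.

2691920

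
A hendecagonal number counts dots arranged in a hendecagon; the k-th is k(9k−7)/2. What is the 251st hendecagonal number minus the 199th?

105118

251·(9·251 − 7)/2 = 282626 and 199·(9·199 − 7)/2 = 177508.
Difference: 282626 − 177508 = 105118.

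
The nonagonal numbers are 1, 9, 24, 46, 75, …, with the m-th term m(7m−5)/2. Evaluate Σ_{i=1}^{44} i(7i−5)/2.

100320

Σ i(7i−5)/2 = (7Σi² − 5Σi) / 2 over i = 1..44.
Σi = 990 and Σi² = 29370.
(7·29370 − 5·990) / 2 = 200640/2 = 100320.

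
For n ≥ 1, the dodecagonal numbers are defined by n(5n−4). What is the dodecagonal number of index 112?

The 112th dodecagonal number is n(5n−4) with n = 112.
112·(5·112 − 4) = 112·556 = 62272.

62272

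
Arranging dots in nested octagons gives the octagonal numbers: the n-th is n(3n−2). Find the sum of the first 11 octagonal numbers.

1386

Σ i(3i−2) = 3Σi² − 2Σi over i = 1..11.
Σi = 66 and Σi² = 506.
3·506 − 2·66 = 1386.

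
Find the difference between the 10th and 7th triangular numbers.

27

10·11/2 = 55 and 7·8/2 = 28.
Difference: 55 − 28 = 27.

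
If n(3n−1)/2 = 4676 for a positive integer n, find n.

Set n(3n−1)/2 = 4676, giving 3n² − n − 9352 = 0.
The discriminant is 1 + 24·4676 = 112225, and √112225 = 335.
So n = (1 + 335) / 6 = 336/6 = 56.

56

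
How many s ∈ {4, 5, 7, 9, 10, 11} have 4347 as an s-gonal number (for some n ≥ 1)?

2

s = 4: P(4, 65) = 4225 and P(4, 66) = 4356; 4347 is not s-gonal.
s = 5: P(5, 54) = 4347. ✓
s = 7: P(7, 42) = 4347. ✓
s = 9: P(9, 35) = 4200 and P(9, 36) = 4446; 4347 is not s-gonal.
s = 10: P(10, 33) = 4257 and P(10, 34) = 4522; 4347 is not s-gonal.
s = 11: P(11, 31) = 4216 and P(11, 32) = 4496; 4347 is not s-gonal.
Hits: s ∈ {5, 7} → 2.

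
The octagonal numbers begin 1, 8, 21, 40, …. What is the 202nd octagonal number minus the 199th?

202·(3·202 − 2) = 122008 and 199·(3·199 − 2) = 118405.
Difference: 122008 − 118405 = 3603.

3603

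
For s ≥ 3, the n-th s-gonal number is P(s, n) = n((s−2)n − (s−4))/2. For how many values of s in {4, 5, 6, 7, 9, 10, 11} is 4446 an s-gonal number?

s = 4: P(4, 66) = 4356 and P(4, 67) = 4489; 4446 is not s-gonal.
s = 5: P(5, 54) = 4347 and P(5, 55) = 4510; 4446 is not s-gonal.
s = 6: P(6, 47) = 4371 and P(6, 48) = 4560; 4446 is not s-gonal.
s = 7: P(7, 42) = 4347 and P(7, 43) = 4558; 4446 is not s-gonal.
s = 9: P(9, 36) = 4446. ✓
s = 10: P(10, 33) = 4257 and P(10, 34) = 4522; 4446 is not s-gonal.
s = 11: P(11, 31) = 4216 and P(11, 32) = 4496; 4446 is not s-gonal.
Hits: s ∈ {9} → 1.

1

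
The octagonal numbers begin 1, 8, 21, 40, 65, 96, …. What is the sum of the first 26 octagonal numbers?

17901

Σ i(3i−2) = 3Σi² − 2Σi over i = 1..26.
Σi = 351 and Σi² = 6201.
3·6201 − 2·351 = 17901.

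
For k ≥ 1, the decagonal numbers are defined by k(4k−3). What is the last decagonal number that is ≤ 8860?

Solve n(4n−3) ≤ 8860 for integer n.
n = 47 gives 8695 ≤ 8860, while n = 48 gives 9072 > 8860; so the answer is 8695.

8695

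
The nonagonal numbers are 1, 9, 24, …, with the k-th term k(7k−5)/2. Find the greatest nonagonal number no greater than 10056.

9699

Solve n(7n−5)/2 ≤ 10056 for integer n.
n = 53 gives 9699 ≤ 10056, while n = 54 gives 10071 > 10056; so the answer is 9699.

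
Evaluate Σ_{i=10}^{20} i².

2585

Σ_{i=10}^{20} i² = 2870 − 285 = 2585.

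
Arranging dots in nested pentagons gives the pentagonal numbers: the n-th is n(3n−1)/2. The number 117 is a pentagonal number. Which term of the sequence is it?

9

Set n(3n−1)/2 = 117, giving 3n² − n − 234 = 0.
The discriminant is 1 + 24·117 = 2809, and √2809 = 53.
So n = (1 + 53) / 6 = 54/6 = 9.
Check: 9·(3·9 − 1)/2 = 117. ✓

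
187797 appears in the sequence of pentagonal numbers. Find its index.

Set n(3n−1)/2 = 187797, giving 3n² − n − 375594 = 0.
So n = (1 + 2123) / 6 = 2124/6 = 354.
Check: 354·(3·354 − 1)/2 = 187797. ✓

354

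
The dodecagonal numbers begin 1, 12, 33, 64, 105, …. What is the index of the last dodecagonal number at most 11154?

Solve n(5n−4) ≤ 11154 for integer n.
n = 47 gives 10857 ≤ 11154, while n = 48 gives 11328 > 11154; so the answer is index 47.

47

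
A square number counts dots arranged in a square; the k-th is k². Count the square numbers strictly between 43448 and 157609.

The n-th square number is n².
Smallest index with value > 43448: n = 209 (giving 43681).
Largest index with value < 157609: n = 396 (giving 156816).
Indices 209 through 396: 188 terms.

188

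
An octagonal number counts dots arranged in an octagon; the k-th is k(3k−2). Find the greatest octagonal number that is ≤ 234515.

232965

Solve n(3n−2) ≤ 234515 for integer n.
n = 279 gives 232965 ≤ 234515, while n = 280 gives 234640 > 234515; so the answer is 232965.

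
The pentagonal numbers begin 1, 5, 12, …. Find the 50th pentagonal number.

The 50th pentagonal number is n(3n−1)/2 with n = 50.
50·(3·50 − 1)/2 = 50·149/2 = 3725.

3725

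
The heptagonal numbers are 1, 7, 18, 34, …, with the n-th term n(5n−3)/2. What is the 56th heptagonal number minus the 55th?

Consecutive heptagonal numbers differ by 5n − 4: here 5·56 − 4 = 276.

276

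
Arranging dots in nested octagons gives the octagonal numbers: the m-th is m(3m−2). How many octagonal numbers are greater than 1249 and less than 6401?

The n-th octagonal number is n(3n−2).
Smallest index with value > 1249: n = 21 (giving 1281).
Largest index with value < 6401: n = 46 (giving 6256).
Indices 21 through 46: 26 terms.

26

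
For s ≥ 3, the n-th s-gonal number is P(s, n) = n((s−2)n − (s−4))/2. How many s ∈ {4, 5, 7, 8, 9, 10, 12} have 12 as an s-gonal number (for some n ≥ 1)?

s = 4: P(4, 3) = 9 and P(4, 4) = 16; 12 is not s-gonal.
s = 5: P(5, 3) = 12. ✓
s = 7: P(7, 2) = 7 and P(7, 3) = 18; 12 is not s-gonal.
s = 8: P(8, 2) = 8 and P(8, 3) = 21; 12 is not s-gonal.
s = 9: P(9, 2) = 9 and P(9, 3) = 24; 12 is not s-gonal.
s = 10: P(10, 2) = 10 and P(10, 3) = 27; 12 is not s-gonal.
s = 12: P(12, 2) = 12. ✓
Hits: s ∈ {5, 12} → 2.

2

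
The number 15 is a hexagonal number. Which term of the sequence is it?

3

Set n(2n−1) = 15, giving 2n² − n − 15 = 0.
The discriminant is 1 + 8·15 = 121, and √121 = 11.
So n = (1 + 11) / 4 = 12/4 = 3.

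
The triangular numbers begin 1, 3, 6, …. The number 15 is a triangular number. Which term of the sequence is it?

5

Set n(n+1)/2 = 15, giving n² + n − 30 = 0.
So n = (-1 + 11) / 2 = 10/2 = 5.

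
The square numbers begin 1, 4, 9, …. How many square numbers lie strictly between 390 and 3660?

The n-th square number is n².
Smallest index with value > 390: n = 20 (giving 400).
Largest index with value < 3660: n = 60 (giving 3600).
Indices 20 through 60: 41 terms.

41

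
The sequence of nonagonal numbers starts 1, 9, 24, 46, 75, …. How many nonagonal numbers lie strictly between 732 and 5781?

The n-th nonagonal number is n(7n−5)/2.
Smallest index with value > 732: n = 15 (giving 750).
Largest index with value < 5781: n = 40 (giving 5500).
Indices 15 through 40: 26 terms.

26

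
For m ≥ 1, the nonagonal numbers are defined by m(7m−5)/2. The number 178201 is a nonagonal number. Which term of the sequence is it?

Set n(7n−5)/2 = 178201, giving 7n² − 5n − 356402 = 0.
The discriminant is 25 + 56·178201 = 9979281, and √9979281 = 3159.
So n = (5 + 3159) / 14 = 3164/14 = 226.
Check: 226·(7·226 − 5)/2 = 178201. ✓

226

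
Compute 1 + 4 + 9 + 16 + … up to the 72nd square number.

127020

Σ_{i=1}^{72} i² = 72·73·145/6 = 127020.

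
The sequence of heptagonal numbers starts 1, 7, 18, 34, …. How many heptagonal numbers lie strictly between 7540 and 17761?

29

The n-th heptagonal number is n(5n−3)/2.
Smallest index with value > 7540: n = 56 (giving 7756).
Largest index with value < 17761: n = 84 (giving 17514).
Indices 56 through 84: 29 terms.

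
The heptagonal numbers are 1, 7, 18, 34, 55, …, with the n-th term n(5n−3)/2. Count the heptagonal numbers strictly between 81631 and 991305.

The n-th heptagonal number is n(5n−3)/2.
Smallest index with value > 81631: n = 182 (giving 82537).
Largest index with value < 991305: n = 629 (giving 988159).
Indices 182 through 629: 448 terms.

448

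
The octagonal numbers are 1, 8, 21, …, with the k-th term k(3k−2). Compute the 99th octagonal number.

29205

The 99th octagonal number is n(3n−2) with n = 99.
99·(3·99 − 2) = 99·295 = 29205.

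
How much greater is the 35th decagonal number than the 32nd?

795

35·(4·35 − 3) = 4795 and 32·(4·32 − 3) = 4000.
Difference: 4795 − 4000 = 795.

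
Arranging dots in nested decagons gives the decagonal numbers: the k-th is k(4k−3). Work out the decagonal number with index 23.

2047

The 23rd decagonal number is n(4n−3) with n = 23.
23·(4·23 − 3) = 23·89 = 2047.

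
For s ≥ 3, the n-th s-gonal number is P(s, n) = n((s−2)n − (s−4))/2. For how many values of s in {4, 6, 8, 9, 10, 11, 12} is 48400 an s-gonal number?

s = 4: P(4, 220) = 48400. ✓
s = 6: P(6, 155) = 47895 and P(6, 156) = 48516; 48400 is not s-gonal.
s = 8: P(8, 127) = 48133 and P(8, 128) = 48896; 48400 is not s-gonal.
s = 9: P(9, 117) = 47619 and P(9, 118) = 48439; 48400 is not s-gonal.
s = 10: P(10, 110) = 48070 and P(10, 111) = 48951; 48400 is not s-gonal.
s = 11: P(11, 104) = 48308 and P(11, 105) = 49245; 48400 is not s-gonal.
s = 12: P(12, 98) = 47628 and P(12, 99) = 48609; 48400 is not s-gonal.
Hits: s ∈ {4} → 1.

1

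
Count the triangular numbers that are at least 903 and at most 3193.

38

The n-th triangular number is n(n+1)/2.
Smallest index with value ≥ 903: n = 42 (giving 903).
Largest index with value ≤ 3193: n = 79 (giving 3160).
Indices 42 through 79: 38 terms.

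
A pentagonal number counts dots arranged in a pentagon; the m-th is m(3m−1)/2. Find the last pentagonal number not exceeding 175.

145

Solve n(3n−1)/2 ≤ 175 for integer n.
n = 10 gives 145 ≤ 175, while n = 11 gives 176 > 175; so the answer is 145.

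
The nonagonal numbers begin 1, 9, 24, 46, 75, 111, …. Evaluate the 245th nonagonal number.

The 245th nonagonal number is n(7n−5)/2 with n = 245.
245·(7·245 − 5)/2 = 245·1710/2 = 245·855 = 209475.

209475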